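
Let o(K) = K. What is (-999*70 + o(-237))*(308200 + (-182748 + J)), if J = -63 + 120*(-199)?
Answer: -7122582003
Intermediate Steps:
J = -23943 (J = -63 - 23880 = -23943)
(-999*70 + o(-237))*(308200 + (-182748 + J)) = (-999*70 - 237)*(308200 + (-182748 - 23943)) = (-69930 - 237)*(308200 - 206691) = -70167*101509 = -7122582003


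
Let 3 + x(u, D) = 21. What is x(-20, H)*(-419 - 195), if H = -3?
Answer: -11052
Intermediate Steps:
x(u, D) = 18 (x(u, D) = -3 + 21 = 18)
x(-20, H)*(-419 - 195) = 18*(-419 - 195) = 18*(-614) = -11052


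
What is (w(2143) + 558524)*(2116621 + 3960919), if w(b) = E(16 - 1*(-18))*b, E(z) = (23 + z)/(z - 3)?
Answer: 105970388068300/31 ≈ 3.4184e+12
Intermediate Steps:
E(z) = (23 + z)/(-3 + z)
w(b) = 57*b/31 (w(b) = ((23 + (16 - 1*(-18)))/(-3 + (16 - 1*(-18))))*b = ((23 + (16 + 18))/(-3 + (16 + 18)))*b = ((23 + 34)/(-3 + 34))*b = (57/31)*b = ((1/31)*57)*b = 57*b/31)
(w(2143) + 558524)*(2116621 + 3960919) = ((57/31)*2143 + 558524)*(2116621 + 3960919) = (122151/31 + 558524)*6077540 = (17436395/31)*6077540 = 105970388068300/31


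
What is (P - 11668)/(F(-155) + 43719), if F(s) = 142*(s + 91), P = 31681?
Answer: 20013/34631 ≈ 0.57789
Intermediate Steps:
F(s) = 12922 + 142*s (F(s) = 142*(91 + s) = 12922 + 142*s)
(P - 11668)/(F(-155) + 43719) = (31681 - 11668)/((12922 + 142*(-155)) + 43719) = 20013/((12922 - 22010) + 43719) = 20013/(-9088 + 43719) = 20013/34631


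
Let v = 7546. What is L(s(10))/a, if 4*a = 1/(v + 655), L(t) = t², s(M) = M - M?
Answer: 0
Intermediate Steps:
s(M) = 0
a = 1/32804 (a = 1/(4*(7546 + 655)) = (¼)/8201 = (¼)*(1/8201) = 1/32804 ≈ 3.0484e-5)
L(s(10))/a = 0²/(1/32804) = 0*32804 = 0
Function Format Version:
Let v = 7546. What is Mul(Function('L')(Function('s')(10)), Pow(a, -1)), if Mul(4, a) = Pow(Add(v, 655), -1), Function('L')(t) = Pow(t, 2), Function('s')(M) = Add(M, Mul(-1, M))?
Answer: 0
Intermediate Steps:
Function('s')(M) = 0
a = Rational(1, 32804) (a = Mul(Rational(1, 4), Pow(Add(7546, 655), -1)) = Mul(Rational(1, 4), Pow(8201, -1)) = Mul(Rational(1, 4), Rational(1, 8201)) = Rational(1, 32804) ≈ 3.0484e-5)
Mul(Function('L')(Function('s')(10)), Pow(a, -1)) = Mul(Pow(0, 2), Pow(Rational(1, 32804), -1)) = Mul(0, 32804) = 0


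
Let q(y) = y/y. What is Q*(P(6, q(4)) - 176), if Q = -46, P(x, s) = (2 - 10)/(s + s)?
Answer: 8280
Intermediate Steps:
q(y) = 1
P(x, s) = -4/s (P(x, s) = -8*1/(2*s) = -4/s)
Q*(P(6, q(4)) - 176) = -46*(-4/1 - 176) = -46*(-4*1 - 176) = -46*(-4 - 176) = -46*(-180) = 8280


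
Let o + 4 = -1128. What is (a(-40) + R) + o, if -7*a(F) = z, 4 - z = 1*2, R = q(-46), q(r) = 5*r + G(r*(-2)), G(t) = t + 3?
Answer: -8871/7 ≈ -1267.3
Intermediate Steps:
G(t) = 3 + t
o = -1132 (o = -4 - 1128 = -1132)
q(r) = 3 + 3*r (q(r) = 5*r + (3 + r*(-2)) = 5*r + (3 - 2*r) = 3 + 3*r)
R = -135 (R = 3 + 3*(-46) = 3 - 138 = -135)
z = 2 (z = 4 - 2 = 2)
a(F) = -2/7 (a(F) = -⅐*2 = -2/7)
(a(-40) + R) + o = (-2/7 - 135) - 1132 = -947/7 - 1132 = -8871/7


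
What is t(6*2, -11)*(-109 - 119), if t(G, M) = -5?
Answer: 1140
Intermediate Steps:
t(6*2, -11)*(-109 - 119) = -5*(-109 - 119) = -5*(-228) = 1140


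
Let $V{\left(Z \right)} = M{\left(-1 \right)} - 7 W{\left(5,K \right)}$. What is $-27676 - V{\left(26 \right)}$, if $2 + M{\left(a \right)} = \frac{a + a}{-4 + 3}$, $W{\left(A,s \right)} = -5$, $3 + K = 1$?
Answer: $-27711$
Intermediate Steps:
$K = -2$ ($K = -3 + 1 = -2$)
$M{\left(a \right)} = -2 - 2 a$ ($M{\left(a \right)} = -2 + \frac{a + a}{-4 + 3} = -2 + \frac{2 a}{-1} = -2 + 2 a \left(-1\right) = -2 - 2 a$)
$V{\left(Z \right)} = 35$ ($V{\left(Z \right)} = \left(-2 - -2\right) - -35 = \left(-2 + 2\right) + 35 = 0 + 35 = 35$)
$-27676 - V{\left(26 \right)} = -27676 - 35 = -27711$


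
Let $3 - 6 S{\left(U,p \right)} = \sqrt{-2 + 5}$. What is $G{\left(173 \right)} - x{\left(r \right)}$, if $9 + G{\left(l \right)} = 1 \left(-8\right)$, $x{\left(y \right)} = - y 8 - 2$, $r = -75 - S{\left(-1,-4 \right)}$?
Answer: $-619 + \frac{4 \sqrt{3}}{3} \approx -616.69$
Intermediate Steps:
$S{\left(U,p \right)} = \frac{1}{2} - \frac{\sqrt{3}}{6}$ ($S{\left(U,p \right)} = \frac{1}{2} - \frac{\sqrt{-2 + 5}}{6} = \frac{1}{2} - \frac{\sqrt{3}}{6}$)
$r = - \frac{151}{2} + \frac{\sqrt{3}}{6}$ ($r = -75 - \left(\frac{1}{2} - \frac{\sqrt{3}}{6}\right) = - \frac{151}{2} + \frac{\sqrt{3}}{6} \approx -75.211$)
$x{\left(y \right)} = -2 - 8 y$ ($x{\left(y \right)} = - 8 y - 2 = -2 - 8 y$)
$G{\left(l \right)} = -17$ ($G{\left(l \right)} = -9 + 1 \left(-8\right) = -9 - 8 = -17$)
$G{\left(173 \right)} - x{\left(r \right)} = -17 - \left(-2 - 8 \left(- \frac{151}{2} + \frac{\sqrt{3}}{6}\right)\right) = -17 - \left(-2 + \left(604 - \frac{4 \sqrt{3}}{3}\right)\right) = -17 - \left(602 - \frac{4 \sqrt{3}}{3}\right) = -619 + \frac{4 \sqrt{3}}{3}$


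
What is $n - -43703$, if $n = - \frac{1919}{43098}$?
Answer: $\frac{1883509975}{43098} \approx 43703.0$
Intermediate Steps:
$n = - \frac{1919}{43098}$ ($n = \left(-1919\right) \frac{1}{43098} = - \frac{1919}{43098} \approx -0.044526$)
$n - -43703 = - \frac{1919}{43098} - -43703 = - \frac{1919}{43098} + 43703 = \frac{1883509975}{43098}$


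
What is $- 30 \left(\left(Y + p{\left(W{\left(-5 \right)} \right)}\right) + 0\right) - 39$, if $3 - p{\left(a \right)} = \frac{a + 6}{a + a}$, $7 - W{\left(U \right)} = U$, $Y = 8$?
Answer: $- \frac{693}{2} \approx -346.5$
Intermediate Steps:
$W{\left(U \right)} = 7 - U$
$p{\left(a \right)} = 3 - \frac{6 + a}{2 a}$ ($p{\left(a \right)} = 3 - \frac{a + 6}{a + a} = 3 - \frac{6 + a}{2 a}$)
$- 30 \left(\left(Y + p{\left(W{\left(-5 \right)} \right)}\right) + 0\right) - 39 = - 30 \left(\left(8 + \left(\frac{5}{2} - \frac{3}{7 - -5}\right)\right) + 0\right) - 39 = - 30 \left(\left(8 + \left(\frac{5}{2} - \frac{3}{7 + 5}\right)\right) + 0\right) - 39 = - 30 \left(\left(8 + \left(\frac{5}{2} - \frac{3}{12}\right)\right) + 0\right) - 39 = - 30 \left(\left(8 + \left(\frac{5}{2} - \frac{1}{4}\right)\right) + 0\right) - 39 = - 30 \left(\left(8 + \frac{9}{4}\right) + 0\right) - 39 = - 30 \left(\frac{41}{4} + 0\right) - 39 = \left(-30\right) \frac{41}{4} - 39 = - \frac{615}{2} - 39 = - \frac{693}{2}$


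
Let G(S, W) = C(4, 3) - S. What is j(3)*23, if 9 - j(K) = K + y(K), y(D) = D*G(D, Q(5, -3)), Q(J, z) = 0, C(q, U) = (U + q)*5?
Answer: -2070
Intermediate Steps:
C(q, U) = 5*U + 5*q
G(S, W) = 35 - S (G(S, W) = (5*3 + 5*4) - S = (15 + 20) - S = 35 - S)
y(D) = D*(35 - D)
j(K) = 9 - K - K*(35 - K) (j(K) = 9 - (K + K*(35 - K)) = 9 + (-K - K*(35 - K)) = 9 - K - K*(35 - K))
j(3)*23 = (9 - 1*3 + 3*(-35 + 3))*23 = (9 - 3 + 3*(-32))*23 = (9 - 3 - 96)*23 = -90*23 = -2070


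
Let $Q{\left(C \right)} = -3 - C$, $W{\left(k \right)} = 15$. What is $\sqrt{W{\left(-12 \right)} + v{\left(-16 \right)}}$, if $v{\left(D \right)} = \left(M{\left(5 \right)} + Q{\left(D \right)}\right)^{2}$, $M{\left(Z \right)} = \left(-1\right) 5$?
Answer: $\sqrt{79} \approx 8.8882$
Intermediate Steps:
$M{\left(Z \right)} = -5$
$v{\left(D \right)} = \left(-8 - D\right)^{2}$ ($v{\left(D \right)} = \left(-5 - \left(3 + D\right)\right)^{2} = \left(-8 - D\right)^{2}$)
$\sqrt{W{\left(-12 \right)} + v{\left(-16 \right)}} = \sqrt{15 + \left(8 - 16\right)^{2}} = \sqrt{15 + \left(-8\right)^{2}} = \sqrt{15 + 64} = \sqrt{79}$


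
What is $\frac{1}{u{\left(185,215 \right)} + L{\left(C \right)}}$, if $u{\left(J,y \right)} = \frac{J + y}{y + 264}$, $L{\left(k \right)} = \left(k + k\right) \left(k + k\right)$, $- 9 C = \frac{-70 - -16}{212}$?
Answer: $\frac{1345511}{1127911} \approx 1.1929$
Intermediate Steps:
$C = \frac{3}{106}$ ($C = - \frac{\left(-70 - -16\right) \frac{1}{212}}{9} = - \frac{\left(-70 + 16\right) \frac{1}{212}}{9} = - \frac{\left(-54\right) \frac{1}{212}}{9} = \left(- \frac{1}{9}\right) \left(- \frac{27}{106}\right) = \frac{3}{106} \approx 0.028302$)
$L{\left(k \right)} = 4 k^{2}$ ($L{\left(k \right)} = 2 k 2 k = 4 k^{2}$)
$u{\left(J,y \right)} = \frac{J + y}{264 + y}$
$\frac{1}{u{\left(185,215 \right)} + L{\left(C \right)}} = \frac{1}{\frac{185 + 215}{264 + 215} + 4 \left(\frac{3}{106}\right)^{2}} = \frac{1}{\frac{1}{479} \cdot 400 + 4 \cdot \frac{9}{11236}} = \frac{1}{\frac{1}{479} \cdot 400 + \frac{9}{2809}} = \frac{1}{\frac{400}{479} + \frac{9}{2809}} = \frac{1}{\frac{1127911}{1345511}} = \frac{1345511}{1127911}$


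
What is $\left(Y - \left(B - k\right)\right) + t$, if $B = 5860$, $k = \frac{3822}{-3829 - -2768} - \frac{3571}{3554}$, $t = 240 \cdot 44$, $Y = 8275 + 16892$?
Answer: $\frac{112604932179}{3770794} \approx 29862.0$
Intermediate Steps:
$Y = 25167$
$t = 10560$
$k = - \frac{17372219}{3770794}$ ($k = \frac{3822}{-3829 + 2768} - \frac{3571}{3554} = \frac{3822}{-1061} - \frac{3571}{3554} = 3822 \left(- \frac{1}{1061}\right) - \frac{3571}{3554} = - \frac{3822}{1061} - \frac{3571}{3554} = - \frac{17372219}{3770794} \approx -4.607$)
$\left(Y - \left(B - k\right)\right) + t = \left(25167 - \frac{22114225059}{3770794}\right) + 10560 = \frac{72785347539}{3770794} + 10560 = \frac{112604932179}{3770794}$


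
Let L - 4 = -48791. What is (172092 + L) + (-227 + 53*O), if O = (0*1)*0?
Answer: 123078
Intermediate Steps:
L = -48787 (L = 4 - 48791 = -48787)
O = 0 (O = 0*0 = 0)
(172092 + L) + (-227 + 53*O) = (172092 - 48787) + (-227 + 53*0) = 123305 + (-227 + 0) = 123305 - 227 = 123078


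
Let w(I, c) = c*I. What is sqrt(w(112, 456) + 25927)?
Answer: sqrt(76999) ≈ 277.49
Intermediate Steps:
w(I, c) = I*c
sqrt(w(112, 456) + 25927) = sqrt(112*456 + 25927) = sqrt(51072 + 25927) = sqrt(76999)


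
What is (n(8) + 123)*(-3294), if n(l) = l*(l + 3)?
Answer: -695034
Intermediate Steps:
n(l) = l*(3 + l)
(n(8) + 123)*(-3294) = (8*(3 + 8) + 123)*(-3294) = (8*11 + 123)*(-3294) = (88 + 123)*(-3294) = 211*(-3294) = -695034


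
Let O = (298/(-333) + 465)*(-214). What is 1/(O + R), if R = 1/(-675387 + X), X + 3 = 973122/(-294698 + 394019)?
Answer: -7445817514548/739507370930129279 ≈ -1.0069e-5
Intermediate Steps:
X = 225053/33107 (X = -3 + 973122/(-294698 + 394019) = -3 + 973122/99321 = -3 + 973122*(1/99321) = -3 + 324374/33107 = 225053/33107 ≈ 6.7977)
R = -33107/22359812356 (R = 1/(-675387 + 225053/33107) = 1/(-22359812356/33107) = -33107/22359812356 ≈ -1.4806e-6)
O = -33073058/333 (O = (298*(-1/333) + 465)*(-214) = (-298/333 + 465)*(-214) = (154547/333)*(-214) = -33073058/333 ≈ -99319.)
1/(O + R) = 1/(-33073058/333 - 33107/22359812356) = 1/(-739507370930129279/7445817514548) = -7445817514548/739507370930129279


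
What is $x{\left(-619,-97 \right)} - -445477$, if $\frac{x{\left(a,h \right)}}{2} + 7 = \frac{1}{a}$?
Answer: $\frac{275741595}{619} \approx 4.4546 \cdot 10^{5}$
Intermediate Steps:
$x{\left(a,h \right)} = -14 + \frac{2}{a}$
$x{\left(-619,-97 \right)} - -445477 = \left(-14 + \frac{2}{-619}\right) - -445477 = \left(-14 + 2 \left(- \frac{1}{619}\right)\right) + 445477 = \left(-14 - \frac{2}{619}\right) + 445477 = - \frac{8668}{619} + 445477 = \frac{275741595}{619}$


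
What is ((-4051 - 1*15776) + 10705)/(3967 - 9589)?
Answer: 4561/2811 ≈ 1.6226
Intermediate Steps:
((-4051 - 1*15776) + 10705)/(3967 - 9589) = ((-4051 - 15776) + 10705)/(-5622) = (-19827 + 10705)*(-1/5622) = -9122*(-1/5622) = 4561/2811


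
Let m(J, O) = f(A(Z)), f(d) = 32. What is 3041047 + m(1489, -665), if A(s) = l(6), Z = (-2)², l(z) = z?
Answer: 3041079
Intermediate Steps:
Z = 4
A(s) = 6
m(J, O) = 32
3041047 + m(1489, -665) = 3041047 + 32 = 3041079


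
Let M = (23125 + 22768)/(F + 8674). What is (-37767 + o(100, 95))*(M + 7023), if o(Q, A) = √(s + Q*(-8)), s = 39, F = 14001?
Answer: -6015996750606/22675 + 159292418*I*√761/22675 ≈ -2.6531e+8 + 1.9379e+5*I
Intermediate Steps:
o(Q, A) = √(39 - 8*Q) (o(Q, A) = √(39 + Q*(-8)) = √(39 - 8*Q))
M = 45893/22675 (M = (23125 + 22768)/(14001 + 8674) = 45893/22675 ≈ 2.0239)
(-37767 + o(100, 95))*(M + 7023) = (-37767 + √(39 - 8*100))*(45893/22675 + 7023) = (-37767 + √(39 - 800))*(159292418/22675) = (-37767 + √(-761))*(159292418/22675) = (-37767 + I*√761)*(159292418/22675) = -6015996750606/22675 + 159292418*I*√761/22675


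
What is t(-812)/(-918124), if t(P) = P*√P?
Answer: 406*I*√203/229531 ≈ 0.025202*I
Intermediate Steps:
t(P) = P^(3/2)
t(-812)/(-918124) = (-812)^(3/2)/(-918124) = -1624*I*√203*(-1/918124) = 406*I*√203/229531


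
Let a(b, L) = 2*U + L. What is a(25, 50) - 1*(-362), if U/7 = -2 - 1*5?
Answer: 314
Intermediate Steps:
U = -49 (U = 7*(-2 - 1*5) = 7*(-2 - 5) = 7*(-7) = -49)
a(b, L) = -98 + L (a(b, L) = 2*(-49) + L = -98 + L)
a(25, 50) - 1*(-362) = (-98 + 50) - 1*(-362) = -48 + 362 = 314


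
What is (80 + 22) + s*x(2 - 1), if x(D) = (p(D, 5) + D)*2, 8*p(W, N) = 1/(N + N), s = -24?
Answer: 267/5 ≈ 53.400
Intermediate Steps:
p(W, N) = 1/(16*N) (p(W, N) = 1/(8*(N + N)) = 1/(8*((2*N))) = (1/(2*N))/8 = 1/(16*N))
x(D) = 1/40 + 2*D (x(D) = ((1/16)/5 + D)*2 = ((1/16)*(⅕) + D)*2 = (1/80 + D)*2 = 1/40 + 2*D)
(80 + 22) + s*x(2 - 1) = (80 + 22) - 24*(1/40 + 2*(2 - 1)) = 102 - 24*(1/40 + 2*1) = 102 - 24*(1/40 + 2) = 102 - 24*81/40 = 102 - 243/5 = 267/5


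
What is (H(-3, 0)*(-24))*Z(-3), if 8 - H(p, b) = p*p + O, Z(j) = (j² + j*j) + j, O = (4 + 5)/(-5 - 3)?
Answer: -45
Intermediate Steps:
O = -9/8 (O = 9/(-8) = 9*(-⅛) = -9/8 ≈ -1.1250)
Z(j) = j + 2*j² (Z(j) = (j² + j²) + j = 2*j² + j = j + 2*j²)
H(p, b) = 73/8 - p² (H(p, b) = 8 - (p*p - 9/8) = 8 - (p² - 9/8) = 8 - (-9/8 + p²) = 8 + (9/8 - p²) = 73/8 - p²)
(H(-3, 0)*(-24))*Z(-3) = ((73/8 - 1*(-3)²)*(-24))*(-3*(1 + 2*(-3))) = ((73/8 - 1*9)*(-24))*(-3*(1 - 6)) = ((73/8 - 9)*(-24))*(-3*(-5)) = ((⅛)*(-24))*15 = -3*15 = -45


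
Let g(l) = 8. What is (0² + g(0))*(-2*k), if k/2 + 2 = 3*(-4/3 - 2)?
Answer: 384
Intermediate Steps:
k = -24 (k = -4 + 2*(3*(-4/3 - 2)) = -4 + 2*(3*(-10/3)) = -4 + 2*(-10) = -4 - 20 = -24)
(0² + g(0))*(-2*k) = (0² + 8)*(-2*(-24)) = (0 + 8)*48 = 8*48 = 384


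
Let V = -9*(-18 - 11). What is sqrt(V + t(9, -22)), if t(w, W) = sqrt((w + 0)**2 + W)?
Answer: sqrt(261 + sqrt(59)) ≈ 16.391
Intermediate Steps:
V = 261 (V = -9*(-29) = 261)
t(w, W) = sqrt(W + w**2) (t(w, W) = sqrt(w**2 + W) = sqrt(W + w**2))
sqrt(V + t(9, -22)) = sqrt(261 + sqrt(-22 + 9**2)) = sqrt(261 + sqrt(-22 + 81)) = sqrt(261 + sqrt(59))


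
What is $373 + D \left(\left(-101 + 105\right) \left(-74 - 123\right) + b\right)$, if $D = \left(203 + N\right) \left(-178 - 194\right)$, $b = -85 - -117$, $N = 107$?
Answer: $87182293$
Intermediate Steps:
$b = 32$ ($b = -85 + 117 = 32$)
$D = -115320$ ($D = \left(203 + 107\right) \left(-178 - 194\right) = 310 \left(-372\right) = -115320$)
$373 + D \left(\left(-101 + 105\right) \left(-74 - 123\right) + b\right) = 373 - 115320 \left(\left(-101 + 105\right) \left(-74 - 123\right) + 32\right) = 373 - 115320 \left(4 \left(-197\right) + 32\right) = 373 - 115320 \left(-788 + 32\right) = 373 - -87181920 = 373 + 87181920 = 87182293$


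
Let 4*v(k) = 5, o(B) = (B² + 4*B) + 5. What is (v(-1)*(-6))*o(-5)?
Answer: -75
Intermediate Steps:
o(B) = 5 + B² + 4*B
v(k) = 5/4 (v(k) = (¼)*5 = 5/4)
(v(-1)*(-6))*o(-5) = ((5/4)*(-6))*(5 + (-5)² + 4*(-5)) = -15*(5 + 25 - 20)/2 = -15/2*10 = -75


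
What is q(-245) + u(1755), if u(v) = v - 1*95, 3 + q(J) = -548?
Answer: 1109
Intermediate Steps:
q(J) = -551 (q(J) = -3 - 548 = -551)
u(v) = -95 + v (u(v) = v - 95 = -95 + v)
q(-245) + u(1755) = -551 + (-95 + 1755) = -551 + 1660 = 1109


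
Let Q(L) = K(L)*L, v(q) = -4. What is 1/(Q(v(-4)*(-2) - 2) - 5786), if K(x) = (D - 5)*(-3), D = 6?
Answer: -1/5804 ≈ -0.00017229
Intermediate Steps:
K(x) = -3 (K(x) = (6 - 5)*(-3) = 1*(-3) = -3)
Q(L) = -3*L
1/(Q(v(-4)*(-2) - 2) - 5786) = 1/(-3*(-4*(-2) - 2) - 5786) = 1/(-3*(8 - 2) - 5786) = 1/(-3*6 - 5786) = 1/(-18 - 5786) = 1/(-5804) = -1/5804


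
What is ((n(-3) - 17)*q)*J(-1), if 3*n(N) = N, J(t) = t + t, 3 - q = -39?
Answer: 1512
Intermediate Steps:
q = 42 (q = 3 - 1*(-39) = 3 + 39 = 42)
J(t) = 2*t
n(N) = N/3
((n(-3) - 17)*q)*J(-1) = (((1/3)*(-3) - 17)*42)*(2*(-1)) = ((-1 - 17)*42)*(-2) = -18*42*(-2) = -756*(-2) = 1512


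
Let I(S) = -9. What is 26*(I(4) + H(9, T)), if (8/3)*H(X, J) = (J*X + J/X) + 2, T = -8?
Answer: -5551/6 ≈ -925.17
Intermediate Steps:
H(X, J) = 3/4 + 3*J*X/8 + 3*J/(8*X) (H(X, J) = 3*((J*X + J/X) + 2)/8 = 3*(2 + J*X + J/X)/8 = 3/4 + 3*J*X/8 + 3*J/(8*X))
26*(I(4) + H(9, T)) = 26*(-9 + (3/8)*(-8 + 9*(2 - 8*9))/9) = 26*(-9 + (3/8)*(1/9)*(-8 + 9*(2 - 72))) = 26*(-9 + (3/8)*(1/9)*(-8 + 9*(-70))) = 26*(-9 + (3/8)*(1/9)*(-8 - 630)) = 26*(-9 + (3/8)*(1/9)*(-638)) = 26*(-9 - 319/12) = 26*(-427/12) = -5551/6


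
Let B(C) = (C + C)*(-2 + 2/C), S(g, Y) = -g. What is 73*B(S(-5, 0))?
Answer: -1168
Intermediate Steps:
B(C) = 2*C*(-2 + 2/C) (B(C) = (2*C)*(-2 + 2/C) = 2*C*(-2 + 2/C))
73*B(S(-5, 0)) = 73*(4 - (-4)*(-5)) = 73*(4 - 4*5) = 73*(4 - 20) = 73*(-16) = -1168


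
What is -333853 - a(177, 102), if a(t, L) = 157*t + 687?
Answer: -362329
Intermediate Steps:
a(t, L) = 687 + 157*t
-333853 - a(177, 102) = -333853 - (687 + 157*177) = -333853 - (687 + 27789) = -333853 - 1*28476 = -333853 - 28476 = -362329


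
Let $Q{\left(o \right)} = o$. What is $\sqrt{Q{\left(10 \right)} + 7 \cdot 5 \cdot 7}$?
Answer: $\sqrt{255} \approx 15.969$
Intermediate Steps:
$\sqrt{Q{\left(10 \right)} + 7 \cdot 5 \cdot 7} = \sqrt{10 + 7 \cdot 5 \cdot 7} = \sqrt{10 + 35 \cdot 7} = \sqrt{10 + 245} = \sqrt{255}$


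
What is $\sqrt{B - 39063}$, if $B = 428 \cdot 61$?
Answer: $i \sqrt{12955} \approx 113.82 i$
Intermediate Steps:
$B = 26108$
$\sqrt{B - 39063} = \sqrt{26108 - 39063} = \sqrt{-12955} = i \sqrt{12955}$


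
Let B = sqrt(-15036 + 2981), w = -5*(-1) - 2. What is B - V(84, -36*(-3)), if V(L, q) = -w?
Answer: 3 + I*sqrt(12055) ≈ 3.0 + 109.8*I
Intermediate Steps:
w = 3 (w = 5 - 2 = 3)
B = I*sqrt(12055) (B = sqrt(-12055) = I*sqrt(12055) ≈ 109.8*I)
V(L, q) = -3 (V(L, q) = -1*3 = -3)
B - V(84, -36*(-3)) = I*sqrt(12055) - 1*(-3) = I*sqrt(12055) + 3 = 3 + I*sqrt(12055)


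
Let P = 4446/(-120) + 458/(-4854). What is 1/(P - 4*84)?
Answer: -48540/18112427 ≈ -0.0026799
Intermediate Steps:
P = -1802987/48540 (P = 4446*(-1/120) + 458*(-1/4854) = -741/20 - 229/2427 = -1802987/48540 ≈ -37.144)
1/(P - 4*84) = 1/(-1802987/48540 - 4*84) = 1/(-1802987/48540 - 336) = 1/(-18112427/48540) = -48540/18112427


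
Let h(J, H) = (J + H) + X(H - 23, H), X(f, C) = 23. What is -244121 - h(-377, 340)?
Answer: -244107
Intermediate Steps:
h(J, H) = 23 + H + J (h(J, H) = (J + H) + 23 = (H + J) + 23 = 23 + H + J)
-244121 - h(-377, 340) = -244121 - (23 + 340 - 377) = -244121 - 1*(-14) = -244121 + 14 = -244107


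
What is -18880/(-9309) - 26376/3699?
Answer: -19521896/3825999 ≈ -5.1024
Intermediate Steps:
-18880/(-9309) - 26376/3699 = -18880*(-1/9309) - 26376*1/3699 = 18880/9309 - 8792/1233 = -19521896/3825999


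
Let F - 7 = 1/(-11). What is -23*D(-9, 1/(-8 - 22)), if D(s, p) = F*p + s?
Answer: 35029/165 ≈ 212.30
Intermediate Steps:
F = 76/11 (F = 7 + 1/(-11) = 7 - 1/11 = 76/11 ≈ 6.9091)
D(s, p) = s + 76*p/11 (D(s, p) = 76*p/11 + s = s + 76*p/11)
-23*D(-9, 1/(-8 - 22)) = -23*(-9 + 76/(11*(-8 - 22))) = -23*(-9 + (76/11)/(-30)) = -23*(-9 + (76/11)*(-1/30)) = -23*(-9 - 38/165) = -23*(-1523/165) = 35029/165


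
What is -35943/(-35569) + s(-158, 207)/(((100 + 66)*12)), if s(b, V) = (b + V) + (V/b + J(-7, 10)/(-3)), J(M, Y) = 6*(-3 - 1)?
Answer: 3875175893/3731614928 ≈ 1.0385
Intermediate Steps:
J(M, Y) = -24 (J(M, Y) = 6*(-4) = -24)
s(b, V) = 8 + V + b + V/b (s(b, V) = (b + V) + (V/b - 24/(-3)) = (V + b) + (V/b - 24*(-1/3)) = (V + b) + (V/b + 8) = (V + b) + (8 + V/b) = 8 + V + b + V/b)
-35943/(-35569) + s(-158, 207)/(((100 + 66)*12)) = -35943/(-35569) + (8 + 207 - 158 + 207/(-158))/(((100 + 66)*12)) = -35943*(-1/35569) + (8 + 207 - 158 + 207*(-1/158))/((166*12)) = 35943/35569 + (8 + 207 - 158 - 207/158)/1992 = 35943/35569 + (8799/158)*(1/1992) = 35943/35569 + 2933/104912 = 3875175893/3731614928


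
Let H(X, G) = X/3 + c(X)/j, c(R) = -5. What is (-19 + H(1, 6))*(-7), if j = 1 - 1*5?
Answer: 1463/12 ≈ 121.92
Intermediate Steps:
j = -4 (j = 1 - 5 = -4)
H(X, G) = 5/4 + X/3 (H(X, G) = X/3 - 5/(-4) = X*(⅓) - 5*(-¼) = X/3 + 5/4 = 5/4 + X/3)
(-19 + H(1, 6))*(-7) = (-19 + (5/4 + (⅓)*1))*(-7) = (-19 + (5/4 + ⅓))*(-7) = (-19 + 19/12)*(-7) = -209/12*(-7) = 1463/12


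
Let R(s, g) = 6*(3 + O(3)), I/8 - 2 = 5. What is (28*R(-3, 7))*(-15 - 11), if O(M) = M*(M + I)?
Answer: -786240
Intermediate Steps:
I = 56 (I = 16 + 8*5 = 16 + 40 = 56)
O(M) = M*(56 + M) (O(M) = M*(M + 56) = M*(56 + M))
R(s, g) = 1080 (R(s, g) = 6*(3 + 3*(56 + 3)) = 6*(3 + 3*59) = 6*(3 + 177) = 6*180 = 1080)
(28*R(-3, 7))*(-15 - 11) = (28*1080)*(-15 - 11) = 30240*(-26) = -786240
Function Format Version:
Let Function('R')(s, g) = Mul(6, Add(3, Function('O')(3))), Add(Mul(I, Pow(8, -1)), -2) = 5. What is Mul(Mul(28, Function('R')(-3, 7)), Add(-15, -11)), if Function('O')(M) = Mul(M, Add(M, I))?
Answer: -786240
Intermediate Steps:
I = 56 (I = Add(16, Mul(8, 5)) = Add(16, 40) = 56)
Function('O')(M) = Mul(M, Add(56, M)) (Function('O')(M) = Mul(M, Add(M, 56)) = Mul(M, Add(56, M)))
Function('R')(s, g) = 1080 (Function('R')(s, g) = Mul(6, Add(3, Mul(3, Add(56, 3)))) = Mul(6, Add(3, Mul(3, 59))) = Mul(6, Add(3, 177)) = Mul(6, 180) = 1080)
Mul(Mul(28, Function('R')(-3, 7)), Add(-15, -11)) = Mul(Mul(28, 1080), Add(-15, -11)) = Mul(30240, -26) = -786240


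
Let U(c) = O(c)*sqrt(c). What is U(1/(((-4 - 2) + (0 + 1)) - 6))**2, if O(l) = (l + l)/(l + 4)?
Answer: -4/20339 ≈ -0.00019667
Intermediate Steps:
O(l) = 2*l/(4 + l) (O(l) = (2*l)/(4 + l) = 2*l/(4 + l))
U(c) = 2*c**(3/2)/(4 + c) (U(c) = (2*c/(4 + c))*sqrt(c) = 2*c**(3/2)/(4 + c))
U(1/(((-4 - 2) + (0 + 1)) - 6))**2 = (2*(1/(((-4 - 2) + (0 + 1)) - 6))**(3/2)/(4 + 1/(((-4 - 2) + (0 + 1)) - 6)))**2 = (2*(1/((-6 + 1) - 6))**(3/2)/(4 + 1/((-6 + 1) - 6)))**2 = (2*(1/(-5 - 6))**(3/2)/(4 + 1/(-5 - 6)))**2 = (2*(1/(-11))**(3/2)/(4 + 1/(-11)))**2 = (2*(-1/11)**(3/2)/(4 - 1/11))**2 = (2*(-I*sqrt(11)/121)/(43/11))**2 = (2*(-I*sqrt(11)/121)*(11/43))**2 = (-2*I*sqrt(11)/473)**2 = -4/20339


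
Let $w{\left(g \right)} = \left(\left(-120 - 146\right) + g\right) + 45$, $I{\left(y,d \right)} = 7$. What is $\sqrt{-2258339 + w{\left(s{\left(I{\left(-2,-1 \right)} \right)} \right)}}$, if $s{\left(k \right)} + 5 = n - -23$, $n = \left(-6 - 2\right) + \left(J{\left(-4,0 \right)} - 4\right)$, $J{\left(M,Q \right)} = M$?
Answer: $i \sqrt{2258558} \approx 1502.8 i$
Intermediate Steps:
$n = -16$ ($n = \left(-6 - 2\right) - 8 = -8 - 8 = -16$)
$s{\left(k \right)} = 2$ ($s{\left(k \right)} = -5 - -7 = -5 + \left(-16 + 23\right) = -5 + 7 = 2$)
$w{\left(g \right)} = -221 + g$ ($w{\left(g \right)} = \left(-266 + g\right) + 45 = -221 + g$)
$\sqrt{-2258339 + w{\left(s{\left(I{\left(-2,-1 \right)} \right)} \right)}} = \sqrt{-2258339 + \left(-221 + 2\right)} = \sqrt{-2258339 - 219} = \sqrt{-2258558} = i \sqrt{2258558}$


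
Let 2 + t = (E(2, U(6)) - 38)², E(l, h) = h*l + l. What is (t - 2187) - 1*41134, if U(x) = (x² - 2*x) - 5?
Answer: -43319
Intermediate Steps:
U(x) = -5 + x² - 2*x
E(l, h) = l + h*l
t = 2 (t = -2 + (2*(1 + (-5 + 6² - 2*6)) - 38)² = -2 + (2*(1 + (-5 + 36 - 12)) - 38)² = -2 + (2*(1 + 19) - 38)² = -2 + (2*20 - 38)² = -2 + (40 - 38)² = -2 + 2² = -2 + 4 = 2)
(t - 2187) - 1*41134 = (2 - 2187) - 1*41134 = -2185 - 41134 = -43319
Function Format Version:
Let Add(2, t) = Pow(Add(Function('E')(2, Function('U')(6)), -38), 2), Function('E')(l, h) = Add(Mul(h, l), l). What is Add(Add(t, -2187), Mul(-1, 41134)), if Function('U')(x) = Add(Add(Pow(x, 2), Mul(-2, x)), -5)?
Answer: -43319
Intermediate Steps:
Function('U')(x) = Add(-5, Pow(x, 2), Mul(-2, x))
Function('E')(l, h) = Add(l, Mul(h, l))
t = 2 (t = Add(-2, Pow(Add(Mul(2, Add(1, Add(-5, Pow(6, 2), Mul(-2, 6)))), -38), 2)) = Add(-2, Pow(Add(Mul(2, Add(1, Add(-5, 36, -12))), -38), 2)) = Add(-2, Pow(Add(Mul(2, Add(1, 19)), -38), 2)) = Add(-2, Pow(Add(Mul(2, 20), -38), 2)) = Add(-2, Pow(Add(40, -38), 2)) = Add(-2, Pow(2, 2)) = Add(-2, 4) = 2)
Add(Add(t, -2187), Mul(-1, 41134)) = Add(Add(2, -2187), Mul(-1, 41134)) = Add(-2185, -41134) = -43319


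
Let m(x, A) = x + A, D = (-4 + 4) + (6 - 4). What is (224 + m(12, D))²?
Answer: 56644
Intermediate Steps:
D = 2 (D = 0 + 2 = 2)
m(x, A) = A + x
(224 + m(12, D))² = (224 + (2 + 12))² = (224 + 14)² = 238² = 56644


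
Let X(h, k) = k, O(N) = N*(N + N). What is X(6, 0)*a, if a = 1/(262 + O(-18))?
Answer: 0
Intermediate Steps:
O(N) = 2*N² (O(N) = N*(2*N) = 2*N²)
a = 1/910 (a = 1/(262 + 2*(-18)²) = 1/(262 + 2*324) = 1/(262 + 648) = 1/910 ≈ 0.0010989)
X(6, 0)*a = 0*(1/910) = 0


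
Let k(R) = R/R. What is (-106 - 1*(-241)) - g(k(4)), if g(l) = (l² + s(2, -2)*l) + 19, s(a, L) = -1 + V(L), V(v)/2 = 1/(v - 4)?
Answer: 349/3 ≈ 116.33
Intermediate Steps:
V(v) = 2/(-4 + v) (V(v) = 2/(v - 4) = 2/(-4 + v))
k(R) = 1
s(a, L) = -1 + 2/(-4 + L)
g(l) = 19 + l² - 4*l/3 (g(l) = (l² + ((6 - 1*(-2))/(-4 - 2))*l) + 19 = (l² + ((6 + 2)/(-6))*l) + 19 = (l² + (-⅙*8)*l) + 19 = (l² - 4*l/3) + 19 = 19 + l² - 4*l/3)
(-106 - 1*(-241)) - g(k(4)) = (-106 - 1*(-241)) - (19 + 1² - 4/3*1) = (-106 + 241) - (19 + 1 - 4/3) = 135 - 1*56/3 = 135 - 56/3 = 349/3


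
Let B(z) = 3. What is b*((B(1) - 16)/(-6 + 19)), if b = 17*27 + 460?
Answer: -919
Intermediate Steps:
b = 919 (b = 459 + 460 = 919)
b*((B(1) - 16)/(-6 + 19)) = 919*((3 - 16)/(-6 + 19)) = 919*(-13/13) = 919*(-13*1/13) = 919*(-1) = -919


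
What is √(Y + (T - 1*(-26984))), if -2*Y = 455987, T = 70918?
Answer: I*√520366/2 ≈ 360.68*I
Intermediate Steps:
Y = -455987/2 (Y = -½*455987 = -455987/2 ≈ -2.2799e+5)
√(Y + (T - 1*(-26984))) = √(-455987/2 + (70918 - 1*(-26984))) = √(-455987/2 + (70918 + 26984)) = √(-455987/2 + 97902) = √(-260183/2) = I*√520366/2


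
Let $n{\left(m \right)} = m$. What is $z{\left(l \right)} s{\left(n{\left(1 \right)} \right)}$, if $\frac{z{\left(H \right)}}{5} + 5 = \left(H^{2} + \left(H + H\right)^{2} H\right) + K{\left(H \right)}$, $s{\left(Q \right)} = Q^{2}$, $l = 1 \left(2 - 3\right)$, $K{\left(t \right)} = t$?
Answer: $-45$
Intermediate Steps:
$l = -1$ ($l = 1 \left(-1\right) = -1$)
$z{\left(H \right)} = -25 + 5 H + 5 H^{2} + 20 H^{3}$ ($z{\left(H \right)} = -25 + 5 \left(\left(H^{2} + \left(H + H\right)^{2} H\right) + H\right) = -25 + 5 \left(\left(H^{2} + \left(2 H\right)^{2} H\right) + H\right) = -25 + 5 \left(\left(H^{2} + 4 H^{2} H\right) + H\right) = -25 + 5 \left(\left(H^{2} + 4 H^{3}\right) + H\right) = -25 + 5 \left(H + H^{2} + 4 H^{3}\right) = -25 + \left(5 H + 5 H^{2} + 20 H^{3}\right) = -25 + 5 H + 5 H^{2} + 20 H^{3}$)
$z{\left(l \right)} s{\left(n{\left(1 \right)} \right)} = \left(-25 + 5 \left(-1\right) + 5 \left(-1\right)^{2} + 20 \left(-1\right)^{3}\right) 1^{2} = \left(-25 - 5 + 5 \cdot 1 + 20 \left(-1\right)\right) 1 = \left(-25 - 5 + 5 - 20\right) 1 = \left(-45\right) 1 = -45$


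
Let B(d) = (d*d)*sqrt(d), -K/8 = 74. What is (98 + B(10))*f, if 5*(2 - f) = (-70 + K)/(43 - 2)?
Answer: 105056/205 + 21440*sqrt(10)/41 ≈ 2166.1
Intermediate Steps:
K = -592 (K = -8*74 = -592)
B(d) = d**(5/2) (B(d) = d**2*sqrt(d) = d**(5/2))
f = 1072/205 (f = 2 - (-70 - 592)/(5*(43 - 2)) = 2 - (-662)/(5*41) = 2 - 1/5*(-662/41) = 2 + 662/205 = 1072/205 ≈ 5.2293)
(98 + B(10))*f = (98 + 10**(5/2))*(1072/205) = (98 + 100*sqrt(10))*(1072/205) = 105056/205 + 21440*sqrt(10)/41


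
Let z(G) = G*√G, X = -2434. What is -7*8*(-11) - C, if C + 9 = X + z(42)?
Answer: 3059 - 42*√42 ≈ 2786.8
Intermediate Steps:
z(G) = G^(3/2)
C = -2443 + 42*√42 (C = -9 + (-2434 + 42^(3/2)) = -9 + (-2434 + 42*√42) = -2443 + 42*√42 ≈ -2170.8)
-7*8*(-11) - C = -7*8*(-11) - (-2443 + 42*√42) = -56*(-11) + (2443 - 42*√42) = 616 + (2443 - 42*√42) = 3059 - 42*√42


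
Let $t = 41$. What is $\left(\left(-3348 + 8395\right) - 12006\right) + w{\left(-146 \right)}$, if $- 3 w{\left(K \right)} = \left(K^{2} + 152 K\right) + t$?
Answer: $- \frac{20042}{3} \approx -6680.7$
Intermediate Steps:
$w{\left(K \right)} = - \frac{41}{3} - \frac{152 K}{3} - \frac{K^{2}}{3}$ ($w{\left(K \right)} = - \frac{\left(K^{2} + 152 K\right) + 41}{3} = - \frac{41 + K^{2} + 152 K}{3} = - \frac{41}{3} - \frac{152 K}{3} - \frac{K^{2}}{3}$)
$\left(\left(-3348 + 8395\right) - 12006\right) + w{\left(-146 \right)} = \left(\left(-3348 + 8395\right) - 12006\right) - \left(- \frac{22151}{3} + \frac{21316}{3}\right) = \left(5047 - 12006\right) - - \frac{835}{3} = -6959 - - \frac{835}{3} = -6959 + \frac{835}{3} = - \frac{20042}{3}$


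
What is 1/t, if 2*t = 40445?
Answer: 2/40445 ≈ 4.9450e-5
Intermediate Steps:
t = 40445/2 (t = (1/2)*40445 = 40445/2 ≈ 20223.)
1/t = 1/(40445/2) = 2/40445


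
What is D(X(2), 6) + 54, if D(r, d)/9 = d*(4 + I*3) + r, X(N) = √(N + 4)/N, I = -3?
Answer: -216 + 9*√6/2 ≈ -204.98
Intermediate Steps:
X(N) = √(4 + N)/N
D(r, d) = -45*d + 9*r (D(r, d) = 9*(d*(4 - 3*3) + r) = 9*(d*(4 - 9) + r) = 9*(d*(-5) + r) = 9*(-5*d + r) = 9*(r - 5*d) = -45*d + 9*r)
D(X(2), 6) + 54 = (-45*6 + 9*(√(4 + 2)/2)) + 54 = (-270 + 9*(√6/2)) + 54 = (-270 + 9*√6/2) + 54 = -216 + 9*√6/2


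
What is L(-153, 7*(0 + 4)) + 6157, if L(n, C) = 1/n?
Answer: 942020/153 ≈ 6157.0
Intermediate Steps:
L(-153, 7*(0 + 4)) + 6157 = 1/(-153) + 6157 = -1/153 + 6157 = 942020/153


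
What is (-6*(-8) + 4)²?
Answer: 2704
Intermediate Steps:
(-6*(-8) + 4)² = (48 + 4)² = 52² = 2704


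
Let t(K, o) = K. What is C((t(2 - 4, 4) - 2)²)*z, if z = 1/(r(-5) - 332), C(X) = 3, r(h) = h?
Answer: -3/337 ≈ -0.0089021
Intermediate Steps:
z = -1/337 (z = 1/(-5 - 332) = 1/(-337) = -1/337 ≈ -0.0029674)
C((t(2 - 4, 4) - 2)²)*z = 3*(-1/337) = -3/337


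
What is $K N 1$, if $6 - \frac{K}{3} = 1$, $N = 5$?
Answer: $75$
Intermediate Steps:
$K = 15$ ($K = 18 - 3 = 15$)
$K N 1 = 15 \cdot 5 \cdot 1 = 75 \cdot 1 = 75$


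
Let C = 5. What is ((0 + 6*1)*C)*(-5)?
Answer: -150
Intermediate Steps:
((0 + 6*1)*C)*(-5) = ((0 + 6*1)*5)*(-5) = ((0 + 6)*5)*(-5) = (6*5)*(-5) = 30*(-5) = -150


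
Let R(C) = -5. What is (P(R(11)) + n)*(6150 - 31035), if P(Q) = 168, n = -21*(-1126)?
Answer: -592611390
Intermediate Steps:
n = 23646
(P(R(11)) + n)*(6150 - 31035) = (168 + 23646)*(6150 - 31035) = 23814*(-24885) = -592611390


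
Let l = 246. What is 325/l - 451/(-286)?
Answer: 4634/1599 ≈ 2.8981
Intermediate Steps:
325/l - 451/(-286) = 325/246 - 451/(-286) = 325*(1/246) - 451*(-1/286) = 325/246 + 41/26 = 4634/1599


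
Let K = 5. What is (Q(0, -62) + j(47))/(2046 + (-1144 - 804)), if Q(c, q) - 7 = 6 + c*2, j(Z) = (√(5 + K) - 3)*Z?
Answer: -64/49 + 47*√10/98 ≈ 0.21048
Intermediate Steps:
j(Z) = Z*(-3 + √10) (j(Z) = (√(5 + 5) - 3)*Z = (√10 - 3)*Z = (-3 + √10)*Z = Z*(-3 + √10))
Q(c, q) = 13 + 2*c (Q(c, q) = 7 + (6 + c*2) = 7 + (6 + 2*c) = 13 + 2*c)
(Q(0, -62) + j(47))/(2046 + (-1144 - 804)) = ((13 + 2*0) + 47*(-3 + √10))/(2046 + (-1144 - 804)) = ((13 + 0) + (-141 + 47*√10))/(2046 - 1948) = (13 + (-141 + 47*√10))/98 = (-128 + 47*√10)*(1/98) = -64/49 + 47*√10/98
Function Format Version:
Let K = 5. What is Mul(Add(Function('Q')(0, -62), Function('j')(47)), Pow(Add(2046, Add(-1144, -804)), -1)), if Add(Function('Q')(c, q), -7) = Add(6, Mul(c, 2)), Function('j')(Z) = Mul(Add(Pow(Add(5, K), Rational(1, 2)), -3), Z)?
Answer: Add(Rational(-64, 49), Mul(Rational(47, 98), Pow(10, Rational(1, 2)))) ≈ 0.21048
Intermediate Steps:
Function('j')(Z) = Mul(Z, Add(-3, Pow(10, Rational(1, 2)))) (Function('j')(Z) = Mul(Add(Pow(Add(5, 5), Rational(1, 2)), -3), Z) = Mul(Add(Pow(10, Rational(1, 2)), -3), Z) = Mul(Add(-3, Pow(10, Rational(1, 2))), Z) = Mul(Z, Add(-3, Pow(10, Rational(1, 2)))))
Function('Q')(c, q) = Add(13, Mul(2, c)) (Function('Q')(c, q) = Add(7, Add(6, Mul(c, 2))) = Add(7, Add(6, Mul(2, c))) = Add(13, Mul(2, c)))
Mul(Add(Function('Q')(0, -62), Function('j')(47)), Pow(Add(2046, Add(-1144, -804)), -1)) = Mul(Add(Add(13, Mul(2, 0)), Mul(47, Add(-3, Pow(10, Rational(1, 2))))), Pow(Add(2046, Add(-1144, -804)), -1)) = Mul(Add(Add(13, 0), Add(-141, Mul(47, Pow(10, Rational(1, 2))))), Pow(Add(2046, -1948), -1)) = Mul(Add(13, Add(-141, Mul(47, Pow(10, Rational(1, 2))))), Pow(98, -1)) = Mul(Add(-128, Mul(47, Pow(10, Rational(1, 2)))), Rational(1, 98)) = Add(Rational(-64, 49), Mul(Rational(47, 98), Pow(10, Rational(1, 2))))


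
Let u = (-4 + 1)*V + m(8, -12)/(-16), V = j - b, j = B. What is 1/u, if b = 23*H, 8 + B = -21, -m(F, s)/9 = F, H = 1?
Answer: 2/321 ≈ 0.0062305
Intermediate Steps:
m(F, s) = -9*F
B = -29 (B = -8 - 21 = -29)
j = -29
b = 23 (b = 23*1 = 23)
V = -52 (V = -29 - 1*23 = -29 - 23 = -52)
u = 321/2 (u = (-4 + 1)*(-52) - 9*8/(-16) = -3*(-52) - 72*(-1/16) = 156 + 9/2 = 321/2 ≈ 160.50)
1/u = 1/(321/2) = 2/321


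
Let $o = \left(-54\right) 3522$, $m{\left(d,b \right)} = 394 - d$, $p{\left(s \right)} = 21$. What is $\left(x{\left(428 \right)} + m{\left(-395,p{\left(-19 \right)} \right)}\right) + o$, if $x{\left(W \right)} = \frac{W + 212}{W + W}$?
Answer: $- \frac{20265613}{107} \approx -1.894 \cdot 10^{5}$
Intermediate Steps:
$x{\left(W \right)} = \frac{212 + W}{2 W}$
$o = -190188$
$\left(x{\left(428 \right)} + m{\left(-395,p{\left(-19 \right)} \right)}\right) + o = \left(\frac{212 + 428}{2 \cdot 428} + \left(394 - -395\right)\right) - 190188 = \left(\frac{1}{2} \cdot \frac{1}{428} \cdot 640 + \left(394 + 395\right)\right) - 190188 = \left(\frac{80}{107} + 789\right) - 190188 = \frac{84503}{107} - 190188 = - \frac{20265613}{107}$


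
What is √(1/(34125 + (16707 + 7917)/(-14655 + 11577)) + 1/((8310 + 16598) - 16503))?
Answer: √7253615370/6993985 ≈ 0.012177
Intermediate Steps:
√(1/(34125 + (16707 + 7917)/(-14655 + 11577)) + 1/((8310 + 16598) - 16503)) = √(1/(34125 + 24624/(-3078)) + 1/(24908 - 16503)) = √(1/(34125 + 24624*(-1/3078)) + 1/8405) = √(1/(34125 - 8) + 1/8405) = √(1/34117 + 1/8405) = √(42522/286753385) = √7253615370/6993985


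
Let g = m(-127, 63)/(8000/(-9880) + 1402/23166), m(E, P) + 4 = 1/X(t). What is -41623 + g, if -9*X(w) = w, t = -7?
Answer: -48035711578/1154167 ≈ -41619.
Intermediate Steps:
X(w) = -w/9
m(E, P) = -19/7 (m(E, P) = -4 + 1/(-⅑*(-7)) = -4 + 1/(7/9) = -4 + 9/7 = -19/7)
g = 4181463/1154167 (g = -19/(7*(8000/(-9880) + 1402/23166)) = -19/(7*(8000*(-1/9880) + 1402*(1/23166))) = -19/(7*(-200/247 + 701/11583)) = -19/(7*(-164881/220077)) = -19/7*(-220077/164881) = 4181463/1154167 ≈ 3.6229)
-41623 + g = -41623 + 4181463/1154167 = -48035711578/1154167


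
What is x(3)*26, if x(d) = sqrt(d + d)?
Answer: 26*sqrt(6) ≈ 63.687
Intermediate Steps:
x(d) = sqrt(2)*sqrt(d) (x(d) = sqrt(2*d) = sqrt(2)*sqrt(d))
x(3)*26 = (sqrt(2)*sqrt(3))*26 = sqrt(6)*26 = 26*sqrt(6)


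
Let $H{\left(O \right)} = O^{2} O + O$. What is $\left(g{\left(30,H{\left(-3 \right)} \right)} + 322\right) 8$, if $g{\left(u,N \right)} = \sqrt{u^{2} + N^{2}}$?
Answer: $2576 + 240 \sqrt{2} \approx 2915.4$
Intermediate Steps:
$H{\left(O \right)} = O + O^{3}$ ($H{\left(O \right)} = O^{3} + O = O + O^{3}$)
$g{\left(u,N \right)} = \sqrt{N^{2} + u^{2}}$
$\left(g{\left(30,H{\left(-3 \right)} \right)} + 322\right) 8 = \left(\sqrt{\left(-3 + \left(-3\right)^{3}\right)^{2} + 30^{2}} + 322\right) 8 = \left(\sqrt{\left(-3 - 27\right)^{2} + 900} + 322\right) 8 = \left(\sqrt{\left(-30\right)^{2} + 900} + 322\right) 8 = \left(\sqrt{900 + 900} + 322\right) 8 = \left(\sqrt{1800} + 322\right) 8 = \left(30 \sqrt{2} + 322\right) 8 = \left(322 + 30 \sqrt{2}\right) 8 = 2576 + 240 \sqrt{2}$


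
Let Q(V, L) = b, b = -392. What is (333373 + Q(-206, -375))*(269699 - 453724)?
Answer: -61276828525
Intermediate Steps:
Q(V, L) = -392
(333373 + Q(-206, -375))*(269699 - 453724) = (333373 - 392)*(269699 - 453724) = 332981*(-184025) = -61276828525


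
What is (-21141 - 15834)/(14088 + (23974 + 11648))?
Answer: -2465/3314 ≈ -0.74381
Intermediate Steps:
(-21141 - 15834)/(14088 + (23974 + 11648)) = -36975/(14088 + 35622) = -36975/49710 = -36975*1/49710 = -2465/3314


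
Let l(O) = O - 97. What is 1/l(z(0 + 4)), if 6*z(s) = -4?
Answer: -3/293 ≈ -0.010239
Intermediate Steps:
z(s) = -2/3 (z(s) = (1/6)*(-4) = -2/3)
l(O) = -97 + O
1/l(z(0 + 4)) = 1/(-97 - 2/3) = 1/(-293/3) = -3/293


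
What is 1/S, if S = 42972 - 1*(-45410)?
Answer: 1/88382 ≈ 1.1315e-5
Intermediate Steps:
S = 88382 (S = 42972 + 45410 = 88382)
1/S = 1/88382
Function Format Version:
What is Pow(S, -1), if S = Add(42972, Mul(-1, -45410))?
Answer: Rational(1, 88382) ≈ 1.1315e-5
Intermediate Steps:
S = 88382 (S = Add(42972, 45410) = 88382)
Pow(S, -1) = Pow(88382, -1) = Rational(1, 88382)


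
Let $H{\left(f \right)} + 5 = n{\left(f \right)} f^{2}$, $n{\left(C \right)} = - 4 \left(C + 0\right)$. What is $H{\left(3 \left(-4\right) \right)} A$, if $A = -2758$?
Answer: $-19049506$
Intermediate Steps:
$n{\left(C \right)} = - 4 C$
$H{\left(f \right)} = -5 - 4 f^{3}$ ($H{\left(f \right)} = -5 + - 4 f f^{2} = -5 - 4 f^{3}$)
$H{\left(3 \left(-4\right) \right)} A = \left(-5 - 4 \left(3 \left(-4\right)\right)^{3}\right) \left(-2758\right) = \left(-5 - 4 \left(-12\right)^{3}\right) \left(-2758\right) = \left(-5 - -6912\right) \left(-2758\right) = \left(-5 + 6912\right) \left(-2758\right) = 6907 \left(-2758\right) = -19049506$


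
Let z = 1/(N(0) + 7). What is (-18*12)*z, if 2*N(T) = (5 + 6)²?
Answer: -16/5 ≈ -3.2000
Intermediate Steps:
N(T) = 121/2 (N(T) = (5 + 6)²/2 = (½)*11² = (½)*121 = 121/2)
z = 2/135 (z = 1/(121/2 + 7) = 1/(135/2) = 2/135 ≈ 0.014815)
(-18*12)*z = -18*12*(2/135) = -216*2/135 = -16/5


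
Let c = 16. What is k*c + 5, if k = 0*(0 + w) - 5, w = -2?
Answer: -75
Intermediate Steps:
k = -5 (k = 0*(0 - 2) - 5 = 0*(-2) - 5 = 0 - 5 = -5)
k*c + 5 = -5*16 + 5 = -80 + 5 = -75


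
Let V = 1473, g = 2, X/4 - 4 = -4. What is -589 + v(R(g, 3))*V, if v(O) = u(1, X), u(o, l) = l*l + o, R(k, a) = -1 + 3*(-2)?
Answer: 884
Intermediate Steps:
X = 0 (X = 16 + 4*(-4) = 16 - 16 = 0)
R(k, a) = -7 (R(k, a) = -1 - 6 = -7)
u(o, l) = o + l**2 (u(o, l) = l**2 + o = o + l**2)
v(O) = 1 (v(O) = 1 + 0**2 = 1 + 0 = 1)
-589 + v(R(g, 3))*V = -589 + 1*1473 = -589 + 1473 = 884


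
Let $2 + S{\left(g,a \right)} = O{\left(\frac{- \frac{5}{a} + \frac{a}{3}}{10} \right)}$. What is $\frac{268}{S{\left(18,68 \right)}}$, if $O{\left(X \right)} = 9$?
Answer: $\frac{268}{7} \approx 38.286$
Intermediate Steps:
$S{\left(g,a \right)} = 7$ ($S{\left(g,a \right)} = -2 + 9 = 7$)
$\frac{268}{S{\left(18,68 \right)}} = \frac{268}{7}$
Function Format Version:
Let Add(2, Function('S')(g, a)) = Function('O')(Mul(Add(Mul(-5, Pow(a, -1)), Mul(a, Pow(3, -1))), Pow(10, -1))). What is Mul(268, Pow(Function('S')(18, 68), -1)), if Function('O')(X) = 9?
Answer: Rational(268, 7) ≈ 38.286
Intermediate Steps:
Function('S')(g, a) = 7 (Function('S')(g, a) = Add(-2, 9) = 7)
Mul(268, Pow(Function('S')(18, 68), -1)) = Mul(268, Pow(7, -1)) = Mul(268, Rational(1, 7)) = Rational(268, 7)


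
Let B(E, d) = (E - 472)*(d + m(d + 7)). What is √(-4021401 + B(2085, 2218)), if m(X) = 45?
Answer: I*√371182 ≈ 609.25*I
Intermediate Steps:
B(E, d) = (-472 + E)*(45 + d) (B(E, d) = (E - 472)*(d + 45) = (-472 + E)*(45 + d))
√(-4021401 + B(2085, 2218)) = √(-4021401 + (-21240 - 472*2218 + 45*2085 + 2085*2218)) = √(-4021401 + (-21240 - 1046896 + 93825 + 4624530)) = √(-4021401 + 3650219) = √(-371182) = I*√371182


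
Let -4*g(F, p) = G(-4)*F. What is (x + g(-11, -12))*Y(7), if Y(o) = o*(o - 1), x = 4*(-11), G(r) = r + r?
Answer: -2772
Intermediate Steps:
G(r) = 2*r
x = -44
Y(o) = o*(-1 + o)
g(F, p) = 2*F (g(F, p) = -2*(-4)*F/4 = -(-2)*F = 2*F)
(x + g(-11, -12))*Y(7) = (-44 + 2*(-11))*(7*(-1 + 7)) = (-44 - 22)*(7*6) = -66*42 = -2772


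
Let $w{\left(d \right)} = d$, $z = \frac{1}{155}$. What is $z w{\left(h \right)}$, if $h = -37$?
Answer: $- \frac{37}{155} \approx -0.23871$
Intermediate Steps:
$z = \frac{1}{155} \approx 0.0064516$
$z w{\left(h \right)} = \frac{1}{155} \left(-37\right) = - \frac{37}{155}$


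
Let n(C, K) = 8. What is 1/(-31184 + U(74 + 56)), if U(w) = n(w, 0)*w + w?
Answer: -1/30014 ≈ -3.3318e-5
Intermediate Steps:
U(w) = 9*w (U(w) = 8*w + w = 9*w)
1/(-31184 + U(74 + 56)) = 1/(-31184 + 9*(74 + 56)) = 1/(-31184 + 9*130) = 1/(-31184 + 1170) = 1/(-30014) = -1/30014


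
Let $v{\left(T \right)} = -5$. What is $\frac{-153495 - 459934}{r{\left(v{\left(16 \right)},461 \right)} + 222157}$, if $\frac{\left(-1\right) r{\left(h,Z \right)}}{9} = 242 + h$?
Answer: $- \frac{613429}{220024} \approx -2.788$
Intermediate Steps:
$r{\left(h,Z \right)} = -2178 - 9 h$ ($r{\left(h,Z \right)} = - 9 \left(242 + h\right) = -2178 - 9 h$)
$\frac{-153495 - 459934}{r{\left(v{\left(16 \right)},461 \right)} + 222157} = \frac{-153495 - 459934}{\left(-2178 - -45\right) + 222157} = - \frac{613429}{\left(-2178 + 45\right) + 222157} = - \frac{613429}{-2133 + 222157} = - \frac{613429}{220024}$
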